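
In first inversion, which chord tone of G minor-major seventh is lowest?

G minor-major seventh is G–Bb–D–F#. First inversion places the third in the bass: Bb.

Bb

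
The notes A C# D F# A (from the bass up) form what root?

D

Reordering A, C#, D, F# into stacked thirds gives D–F#–A–C#; the bottom of that stack, D, is the root.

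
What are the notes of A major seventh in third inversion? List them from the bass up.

The chord tones are A–C#–E–G#. With the seventh (G#) lowest for third inversion: G#, A, C#, E.

G#, A, C#, E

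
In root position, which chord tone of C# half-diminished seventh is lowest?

C#

In root position the root is lowest. For C# half-diminished seventh (C#–E–G–B) that is C#.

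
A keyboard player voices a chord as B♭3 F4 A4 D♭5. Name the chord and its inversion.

The distinct note names are Bb, F, A, Db. Stacked in thirds they read Bb–Db–F–A, which is a minor-major seventh chord on Bb.
With the root (Bb) in the bass, the chord is in root position (figured bass 7).

Bb minor-major seventh, root position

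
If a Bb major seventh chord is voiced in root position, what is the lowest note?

Bb

The root of Bb major seventh (Bb–D–F–A) is Bb; that is the bass in root position.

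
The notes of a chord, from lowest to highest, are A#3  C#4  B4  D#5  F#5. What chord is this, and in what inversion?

The distinct note names are A#, C#, B, D#, F#. Stacked in thirds they read B–D#–F#–A#–C#, which is a major ninth chord on B.
A# is the seventh of B major ninth; seventh in the bass means third inversion.

B major ninth, third inversion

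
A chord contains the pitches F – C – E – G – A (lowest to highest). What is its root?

The distinct letter names are F, C, E, G, A. Arranged as a stack of thirds they read F–A–C–E–G, so F is the root (an F major ninth chord).

F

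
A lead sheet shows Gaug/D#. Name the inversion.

second inversion

Gaug/D# means G augmented with D# in the bass. D# is the fifth of G augmented (G–B–D#), so this is second inversion.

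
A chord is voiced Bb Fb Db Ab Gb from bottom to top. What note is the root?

Bb, Fb, Db, Ab, Gb are the tones of a Gb dominant ninth chord (Gb–Bb–Db–Fb–Ab), making Gb the root.

Gb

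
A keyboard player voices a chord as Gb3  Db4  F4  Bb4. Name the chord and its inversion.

The pitch classes Gb, Db, F, Bb arrange in thirds as Gb–Bb–Db–F: a Gb major seventh chord.
Gb is the root of Gb major seventh; root in the bass means root position (figured bass 7).

Gb major seventh, root position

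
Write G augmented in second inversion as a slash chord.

Gaug/D#

Second inversion of G augmented has the fifth (D#) in the bass. As a slash chord: Gaug/D#.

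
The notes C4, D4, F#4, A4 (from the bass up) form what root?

The distinct letter names are C, D, F#, A. Arranged as a stack of thirds they read D–F#–A–C, so D is the root (a D dominant seventh chord).

D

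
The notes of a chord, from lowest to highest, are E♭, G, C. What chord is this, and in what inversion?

C minor, first inversion

The distinct note names are Eb, G, C. Stacked in thirds they read C–Eb–G, which is a minor triad on C.
Eb is the third of C minor; third in the bass means first inversion (figured bass 6).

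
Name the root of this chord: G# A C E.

A

The distinct letter names are G#, A, C, E. Arranged as a stack of thirds they read A–C–E–G#, so A is the root (an A minor-major seventh chord).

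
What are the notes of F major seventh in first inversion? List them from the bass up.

A, C, E, F

Spelling F major seventh: F–A–C–E. In first inversion the third is bass, giving A, C, E, F from the bottom.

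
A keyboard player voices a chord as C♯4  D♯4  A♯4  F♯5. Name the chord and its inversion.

Reducing to letter names: C#, D#, A#, F#. These stack in thirds as D#–F#–A#–C# — a D# minor seventh chord.
C# is the seventh of D# minor seventh; seventh in the bass means third inversion (figured bass 4/2).

D# minor seventh, third inversion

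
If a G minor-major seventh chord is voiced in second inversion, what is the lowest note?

D

G minor-major seventh is G–Bb–D–F#. Second inversion places the fifth in the bass: D.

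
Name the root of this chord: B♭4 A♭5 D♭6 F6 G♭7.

Reordering Bb, Ab, Db, F, Gb into stacked thirds gives Gb–Bb–Db–F–Ab; the bottom of that stack, Gb, is the root.

Gb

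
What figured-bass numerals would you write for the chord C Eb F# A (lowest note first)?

4/3

The notes C, Eb, F#, A stack in thirds as F#–A–C–Eb — an F# diminished seventh chord. The bass C is the fifth, so this is second inversion: figured 4/3.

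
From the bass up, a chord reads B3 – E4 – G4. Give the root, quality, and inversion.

Reducing to letter names: B, E, G. These stack in thirds as E–G–B — an E minor triad.
The lowest note is B, the fifth of the chord, so this is second inversion (figured bass 6/4).

E minor, second inversion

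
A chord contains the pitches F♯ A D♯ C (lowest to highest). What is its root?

The distinct letter names are F#, A, D#, C. Arranged as a stack of thirds they read D#–F#–A–C, so D# is the root (a D# diminished seventh chord).

D#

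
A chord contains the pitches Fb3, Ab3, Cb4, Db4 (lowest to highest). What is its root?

Db

Reordering Fb, Ab, Cb, Db into stacked thirds gives Db–Fb–Ab–Cb; the bottom of that stack, Db, is the root.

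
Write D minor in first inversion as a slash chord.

First inversion of D minor has the third (F) in the bass. As a slash chord: Dm/F.

Dm/F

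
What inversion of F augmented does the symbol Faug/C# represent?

second inversion

Faug/C# means F augmented with C# in the bass. C# is the fifth of F augmented (F–A–C#), so this is second inversion.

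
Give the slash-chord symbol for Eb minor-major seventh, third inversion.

Third inversion of Eb minor-major seventh has the seventh (D) in the bass. As a slash chord: Ebm(maj7)/D.

Ebm(maj7)/D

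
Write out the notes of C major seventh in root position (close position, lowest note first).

Spelling C major seventh: C–E–G–B. In root position the root is bass, giving C, E, G, B from the bottom.

C, E, G, B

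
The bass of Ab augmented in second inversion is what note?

In second inversion the fifth is lowest. For Ab augmented (Ab–C–E) that is E.

E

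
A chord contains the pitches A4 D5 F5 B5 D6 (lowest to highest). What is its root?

B

A, D, F, B are the tones of a B half-diminished seventh chord (B–D–F–A), making B the root.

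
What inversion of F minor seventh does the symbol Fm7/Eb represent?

third inversion

Fm7/Eb means F minor seventh with Eb in the bass. Eb is the seventh of F minor seventh (F–Ab–C–Eb), so this is third inversion.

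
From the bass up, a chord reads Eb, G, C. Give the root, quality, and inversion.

The pitch classes Eb, G, C arrange in thirds as C–Eb–G: a C minor triad.
The lowest note is Eb, the third of the chord, so this is first inversion (figured bass 6).

C minor, first inversion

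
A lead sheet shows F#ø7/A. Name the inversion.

F#ø7/A means F# half-diminished seventh with A in the bass. A is the third of F# half-diminished seventh (F#–A–C–E), so this is first inversion.

first inversion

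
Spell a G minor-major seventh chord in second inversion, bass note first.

Spelling G minor-major seventh: G–Bb–D–F#. In second inversion the fifth is bass, giving D, F#, G, Bb from the bottom.

D, F#, G, Bb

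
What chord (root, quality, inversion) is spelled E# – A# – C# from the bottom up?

Reducing to letter names: E#, A#, C#. These stack in thirds as A#–C#–E# — an A# minor triad.
E# is the fifth of A# minor; fifth in the bass means second inversion (figured bass 6/4).

A# minor, second inversion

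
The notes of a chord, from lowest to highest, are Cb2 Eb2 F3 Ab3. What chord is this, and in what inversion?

The distinct note names are Cb, Eb, F, Ab. Stacked in thirds they read F–Ab–Cb–Eb, which is a half-diminished seventh chord on F.
The lowest note is Cb, the fifth of the chord, so this is second inversion (figured bass 4/3).

F half-diminished seventh, second inversion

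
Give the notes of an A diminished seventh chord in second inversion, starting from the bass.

Eb, Gb, A, C

A diminished seventh is A–C–Eb–Gb. Second inversion puts the fifth (Eb) in the bass, with the remaining tones above: Eb, Gb, A, C.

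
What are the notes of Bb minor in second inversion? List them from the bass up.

F, Bb, Db

The chord tones are Bb–Db–F. With the fifth (F) lowest for second inversion: F, Bb, Db.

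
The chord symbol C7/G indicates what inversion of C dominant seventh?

second inversion

C7/G means C dominant seventh with G in the bass. G is the fifth of C dominant seventh (C–E–G–Bb), so this is second inversion.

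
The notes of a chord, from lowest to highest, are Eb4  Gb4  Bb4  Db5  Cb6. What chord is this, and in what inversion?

Reducing to letter names: Eb, Gb, Bb, Db, Cb. These stack in thirds as Cb–Eb–Gb–Bb–Db — a Cb major ninth chord.
Eb is the third of Cb major ninth; third in the bass means first inversion.

Cb major ninth, first inversion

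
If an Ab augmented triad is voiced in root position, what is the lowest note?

The root of Ab augmented (Ab–C–E) is Ab; that is the bass in root position.

Ab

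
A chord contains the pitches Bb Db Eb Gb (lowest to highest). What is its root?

Eb

Reordering Bb, Db, Eb, Gb into stacked thirds gives Eb–Gb–Bb–Db; the bottom of that stack, Eb, is the root.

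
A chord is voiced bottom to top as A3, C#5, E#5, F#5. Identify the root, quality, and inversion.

F# minor-major seventh, first inversion

Reducing to letter names: A, C#, E#, F#. These stack in thirds as F#–A–C#–E# — an F# minor-major seventh chord.
A is the third of F# minor-major seventh; third in the bass means first inversion (figured bass 6/5).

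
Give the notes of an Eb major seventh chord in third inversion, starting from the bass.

D, Eb, G, Bb

Eb major seventh is Eb–G–Bb–D. Third inversion puts the seventh (D) in the bass, with the remaining tones above: D, Eb, G, Bb.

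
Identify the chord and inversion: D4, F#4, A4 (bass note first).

D major, root position

The pitch classes D, F#, A arrange in thirds as D–F#–A: a D major triad.
With the root (D) in the bass, the chord is in root position (figured bass 5/3).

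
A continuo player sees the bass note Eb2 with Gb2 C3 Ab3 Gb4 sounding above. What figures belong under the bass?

4/3

The notes Eb, Gb, C, Ab stack in thirds as Ab–C–Eb–Gb — an Ab dominant seventh chord. The bass Eb is the fifth, so this is second inversion: figured 4/3.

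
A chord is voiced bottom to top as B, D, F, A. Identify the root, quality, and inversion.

The distinct note names are B, D, F, A. Stacked in thirds they read B–D–F–A, which is a half-diminished seventh chord on B.
B is the root of B half-diminished seventh; root in the bass means root position (figured bass 7).

B half-diminished seventh, root position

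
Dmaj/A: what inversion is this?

second inversion

Dmaj/A means D major with A in the bass. A is the fifth of D major (D–F#–A), so this is second inversion.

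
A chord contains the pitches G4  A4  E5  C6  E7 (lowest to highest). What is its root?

A

The distinct letter names are G, A, E, C. Arranged as a stack of thirds they read A–C–E–G, so A is the root (an A minor seventh chord).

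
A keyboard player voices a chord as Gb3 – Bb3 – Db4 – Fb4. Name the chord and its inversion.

Gb dominant seventh, root position

The pitch classes Gb, Bb, Db, Fb arrange in thirds as Gb–Bb–Db–Fb: a Gb dominant seventh chord.
With the root (Gb) in the bass, the chord is in root position (figured bass 7).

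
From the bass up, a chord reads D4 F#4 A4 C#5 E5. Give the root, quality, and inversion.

Reducing to letter names: D, F#, A, C#, E. These stack in thirds as D–F#–A–C#–E — a D major ninth chord.
The lowest note is D, the root of the chord, so this is root position.

D major ninth, root position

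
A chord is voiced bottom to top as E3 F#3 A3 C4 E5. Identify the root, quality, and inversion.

F# half-diminished seventh, third inversion

The pitch classes E, F#, A, C arrange in thirds as F#–A–C–E: an F# half-diminished seventh chord.
The lowest note is E, the seventh of the chord, so this is third inversion (figured bass 4/2).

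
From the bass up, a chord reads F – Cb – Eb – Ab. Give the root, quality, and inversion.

The distinct note names are F, Cb, Eb, Ab. Stacked in thirds they read F–Ab–Cb–Eb, which is a half-diminished seventh chord on F.
With the root (F) in the bass, the chord is in root position (figured bass 7).

F half-diminished seventh, root position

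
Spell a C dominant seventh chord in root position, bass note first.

C dominant seventh is C–E–G–Bb. Root position puts the root (C) in the bass, with the remaining tones above: C, E, G, Bb.

C, E, G, Bb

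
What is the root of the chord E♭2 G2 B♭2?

Eb, G, Bb are the tones of an Eb major triad (Eb–G–Bb), making Eb the root.

Eb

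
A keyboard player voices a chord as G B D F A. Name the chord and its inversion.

The pitch classes G, B, D, F, A arrange in thirds as G–B–D–F–A: a G dominant ninth chord.
G is the root of G dominant ninth; root in the bass means root position.

G dominant ninth, root position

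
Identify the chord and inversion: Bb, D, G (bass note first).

G minor, first inversion

The pitch classes Bb, D, G arrange in thirds as G–Bb–D: a G minor triad.
Bb is the third of G minor; third in the bass means first inversion (figured bass 6).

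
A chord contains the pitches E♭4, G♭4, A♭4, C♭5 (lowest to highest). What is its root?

Eb, Gb, Ab, Cb are the tones of an Ab minor seventh chord (Ab–Cb–Eb–Gb), making Ab the root.

Ab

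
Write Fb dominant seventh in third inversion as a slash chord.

Third inversion of Fb dominant seventh has the seventh (Ebb) in the bass. As a slash chord: Fb7/Ebb.

Fb7/Ebb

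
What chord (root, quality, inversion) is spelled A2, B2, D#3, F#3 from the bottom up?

B dominant seventh, third inversion

The distinct note names are A, B, D#, F#. Stacked in thirds they read B–D#–F#–A, which is a dominant seventh chord on B.
The lowest note is A, the seventh of the chord, so this is third inversion (figured bass 4/2).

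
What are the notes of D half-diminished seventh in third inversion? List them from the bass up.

The chord tones are D–F–Ab–C. With the seventh (C) lowest for third inversion: C, D, F, Ab.

C, D, F, Ab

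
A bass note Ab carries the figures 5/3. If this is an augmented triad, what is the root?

Ab

The figures 5/3 mean the root of the chord is in the bass. If Ab is the root of an augmented triad, the root is Ab (chord tones Ab–C–E).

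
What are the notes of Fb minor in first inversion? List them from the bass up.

Abb, Cb, Fb

The chord tones are Fb–Abb–Cb. With the third (Abb) lowest for first inversion: Abb, Cb, Fb.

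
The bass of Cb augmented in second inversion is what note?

G

Cb augmented is Cb–Eb–G. Second inversion places the fifth in the bass: G.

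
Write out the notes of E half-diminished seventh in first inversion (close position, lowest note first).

G, Bb, D, E

E half-diminished seventh is E–G–Bb–D. First inversion puts the third (G) in the bass, with the remaining tones above: G, Bb, D, E.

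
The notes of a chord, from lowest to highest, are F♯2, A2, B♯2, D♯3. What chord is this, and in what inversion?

B# diminished seventh, second inversion

The distinct note names are F#, A, B#, D#. Stacked in thirds they read B#–D#–F#–A, which is a diminished seventh chord on B#.
With the fifth (F#) in the bass, the chord is in second inversion (figured bass 4/3).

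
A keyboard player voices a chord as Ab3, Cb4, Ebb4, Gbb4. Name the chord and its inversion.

The distinct note names are Ab, Cb, Ebb, Gbb. Stacked in thirds they read Ab–Cb–Ebb–Gbb, which is a diminished seventh chord on Ab.
The lowest note is Ab, the root of the chord, so this is root position (figured bass 7).

Ab diminished seventh, root position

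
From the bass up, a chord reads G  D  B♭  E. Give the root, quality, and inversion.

Reducing to letter names: G, D, Bb, E. These stack in thirds as E–G–Bb–D — an E half-diminished seventh chord.
The lowest note is G, the third of the chord, so this is first inversion (figured bass 6/5).

E half-diminished seventh, first inversion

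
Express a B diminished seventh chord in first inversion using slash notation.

Bdim7/D

First inversion of B diminished seventh has the third (D) in the bass. As a slash chord: Bdim7/D.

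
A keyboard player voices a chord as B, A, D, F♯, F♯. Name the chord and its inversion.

B minor seventh, root position

Reducing to letter names: B, A, D, F#. These stack in thirds as B–D–F#–A — a B minor seventh chord.
The lowest note is B, the root of the chord, so this is root position (figured bass 7).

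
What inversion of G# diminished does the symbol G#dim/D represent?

G#dim/D means G# diminished with D in the bass. D is the fifth of G# diminished (G#–B–D), so this is second inversion.

second inversion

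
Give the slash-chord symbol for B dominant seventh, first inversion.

First inversion of B dominant seventh has the third (D#) in the bass. As a slash chord: B7/D#.

B7/D#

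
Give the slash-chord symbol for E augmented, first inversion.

Eaug/G#

First inversion of E augmented has the third (G#) in the bass. As a slash chord: Eaug/G#.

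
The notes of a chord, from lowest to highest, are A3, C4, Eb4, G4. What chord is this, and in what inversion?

A half-diminished seventh, root position

The distinct note names are A, C, Eb, G. Stacked in thirds they read A–C–Eb–G, which is a half-diminished seventh chord on A.
A is the root of A half-diminished seventh; root in the bass means root position (figured bass 7).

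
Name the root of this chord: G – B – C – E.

C

Reordering G, B, C, E into stacked thirds gives C–E–G–B; the bottom of that stack, C, is the root.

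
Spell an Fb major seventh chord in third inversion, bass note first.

Eb, Fb, Ab, Cb

Spelling Fb major seventh: Fb–Ab–Cb–Eb. In third inversion the seventh is bass, giving Eb, Fb, Ab, Cb from the bottom.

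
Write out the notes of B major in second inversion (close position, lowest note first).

The chord tones are B–D#–F#. With the fifth (F#) lowest for second inversion: F#, B, D#.

F#, B, D#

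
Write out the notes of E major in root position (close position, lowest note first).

Spelling E major: E–G#–B. In root position the root is bass, giving E, G#, B from the bottom.

E, G#, B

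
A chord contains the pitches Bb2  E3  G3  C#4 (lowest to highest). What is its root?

Bb, E, G, C# are the tones of a C# diminished seventh chord (C#–E–G–Bb), making C# the root.

C#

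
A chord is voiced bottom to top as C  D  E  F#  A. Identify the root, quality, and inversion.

The distinct note names are C, D, E, F#, A. Stacked in thirds they read D–F#–A–C–E, which is a dominant ninth chord on D.
The lowest note is C, the seventh of the chord, so this is third inversion.

D dominant ninth, third inversion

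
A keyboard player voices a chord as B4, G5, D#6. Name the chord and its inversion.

The distinct note names are B, G, D#. Stacked in thirds they read G–B–D#, which is an augmented triad on G.
With the third (B) in the bass, the chord is in first inversion (figured bass 6).

G augmented, first inversion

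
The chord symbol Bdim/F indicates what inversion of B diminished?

Bdim/F means B diminished with F in the bass. F is the fifth of B diminished (B–D–F), so this is second inversion.

second inversion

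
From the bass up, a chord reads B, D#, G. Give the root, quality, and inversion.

The distinct note names are B, D#, G. Stacked in thirds they read G–B–D#, which is an augmented triad on G.
The lowest note is B, the third of the chord, so this is first inversion (figured bass 6).

G augmented, first inversion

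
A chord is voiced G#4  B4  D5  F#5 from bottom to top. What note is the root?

G#

The distinct letter names are G#, B, D, F#. Arranged as a stack of thirds they read G#–B–D–F#, so G# is the root (a G# half-diminished seventh chord).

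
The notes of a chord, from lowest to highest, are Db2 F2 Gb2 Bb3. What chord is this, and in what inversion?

Gb major seventh, second inversion

The pitch classes Db, F, Gb, Bb arrange in thirds as Gb–Bb–Db–F: a Gb major seventh chord.
Db is the fifth of Gb major seventh; fifth in the bass means second inversion (figured bass 4/3).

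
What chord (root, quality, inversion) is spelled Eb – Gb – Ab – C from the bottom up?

Reducing to letter names: Eb, Gb, Ab, C. These stack in thirds as Ab–C–Eb–Gb — an Ab dominant seventh chord.
Eb is the fifth of Ab dominant seventh; fifth in the bass means second inversion (figured bass 4/3).

Ab dominant seventh, second inversion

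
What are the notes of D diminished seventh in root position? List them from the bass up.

D diminished seventh is D–F–Ab–Cb. Root position puts the root (D) in the bass, with the remaining tones above: D, F, Ab, Cb.

D, F, Ab, Cb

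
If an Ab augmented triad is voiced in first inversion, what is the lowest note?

C

The third of Ab augmented (Ab–C–E) is C; that is the bass in first inversion.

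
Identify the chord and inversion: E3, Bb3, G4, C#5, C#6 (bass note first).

C# diminished seventh, first inversion

The pitch classes E, Bb, G, C# arrange in thirds as C#–E–G–Bb: a C# diminished seventh chord.
The lowest note is E, the third of the chord, so this is first inversion (figured bass 6/5).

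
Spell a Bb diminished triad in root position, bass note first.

The chord tones are Bb–Db–Fb. With the root (Bb) lowest for root position: Bb, Db, Fb.

Bb, Db, Fb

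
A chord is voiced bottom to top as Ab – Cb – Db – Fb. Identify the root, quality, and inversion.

The distinct note names are Ab, Cb, Db, Fb. Stacked in thirds they read Db–Fb–Ab–Cb, which is a minor seventh chord on Db.
Ab is the fifth of Db minor seventh; fifth in the bass means second inversion (figured bass 4/3).

Db minor seventh, second inversion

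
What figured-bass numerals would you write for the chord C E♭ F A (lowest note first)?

The notes C, Eb, F, A stack in thirds as F–A–C–Eb — an F dominant seventh chord. The bass C is the fifth, so this is second inversion: figured 4/3.

4/3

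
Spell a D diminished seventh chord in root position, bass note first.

D, F, Ab, Cb

Spelling D diminished seventh: D–F–Ab–Cb. In root position the root is bass, giving D, F, Ab, Cb from the bottom.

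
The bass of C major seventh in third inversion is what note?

C major seventh is C–E–G–B. Third inversion places the seventh in the bass: B.

B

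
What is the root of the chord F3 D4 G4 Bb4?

G

Reordering F, D, G, Bb into stacked thirds gives G–Bb–D–F; the bottom of that stack, G, is the root.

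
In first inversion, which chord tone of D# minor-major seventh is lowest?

In first inversion the third is lowest. For D# minor-major seventh (D#–F#–A#–C##) that is F#.

F#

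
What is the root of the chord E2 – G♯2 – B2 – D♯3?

E

Reordering E, G#, B, D# into stacked thirds gives E–G#–B–D#; the bottom of that stack, E, is the root.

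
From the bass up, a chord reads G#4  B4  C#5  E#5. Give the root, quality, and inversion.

C# dominant seventh, second inversion

The pitch classes G#, B, C#, E# arrange in thirds as C#–E#–G#–B: a C# dominant seventh chord.
The lowest note is G#, the fifth of the chord, so this is second inversion (figured bass 4/3).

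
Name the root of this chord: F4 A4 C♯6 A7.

F

Reordering F, A, C# into stacked thirds gives F–A–C#; the bottom of that stack, F, is the root.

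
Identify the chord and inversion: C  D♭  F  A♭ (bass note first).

Db major seventh, third inversion

The distinct note names are C, Db, F, Ab. Stacked in thirds they read Db–F–Ab–C, which is a major seventh chord on Db.
C is the seventh of Db major seventh; seventh in the bass means third inversion (figured bass 4/2).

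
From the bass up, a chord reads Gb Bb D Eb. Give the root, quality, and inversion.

The distinct note names are Gb, Bb, D, Eb. Stacked in thirds they read Eb–Gb–Bb–D, which is a minor-major seventh chord on Eb.
Gb is the third of Eb minor-major seventh; third in the bass means first inversion (figured bass 6/5).

Eb minor-major seventh, first inversion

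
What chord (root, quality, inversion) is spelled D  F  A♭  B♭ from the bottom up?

Bb dominant seventh, first inversion

The pitch classes D, F, Ab, Bb arrange in thirds as Bb–D–F–Ab: a Bb dominant seventh chord.
D is the third of Bb dominant seventh; third in the bass means first inversion (figured bass 6/5).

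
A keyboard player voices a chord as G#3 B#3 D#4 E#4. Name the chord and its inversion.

E# minor seventh, first inversion

The distinct note names are G#, B#, D#, E#. Stacked in thirds they read E#–G#–B#–D#, which is a minor seventh chord on E#.
G# is the third of E# minor seventh; third in the bass means first inversion (figured bass 6/5).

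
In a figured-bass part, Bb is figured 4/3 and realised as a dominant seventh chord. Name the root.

The figures 4/3 mean the fifth of the chord is in the bass. If Bb is the fifth of a dominant seventh chord, the root is Eb (chord tones Eb–G–Bb–Db).

Eb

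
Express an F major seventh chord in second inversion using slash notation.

Second inversion of F major seventh has the fifth (C) in the bass. As a slash chord: Fmaj7/C.

Fmaj7/C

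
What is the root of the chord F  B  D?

Reordering F, B, D into stacked thirds gives B–D–F; the bottom of that stack, B, is the root.

B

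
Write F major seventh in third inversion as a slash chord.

Third inversion of F major seventh has the seventh (E) in the bass. As a slash chord: Fmaj7/E.

Fmaj7/E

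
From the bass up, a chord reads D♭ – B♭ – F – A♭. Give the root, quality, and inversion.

The distinct note names are Db, Bb, F, Ab. Stacked in thirds they read Bb–Db–F–Ab, which is a minor seventh chord on Bb.
The lowest note is Db, the third of the chord, so this is first inversion (figured bass 6/5).

Bb minor seventh, first inversion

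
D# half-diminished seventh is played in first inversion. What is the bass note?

In first inversion the third is lowest. For D# half-diminished seventh (D#–F#–A–C#) that is F#.

F#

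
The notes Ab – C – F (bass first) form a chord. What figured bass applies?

The notes Ab, C, F stack in thirds as F–Ab–C — an F minor triad. The bass Ab is the third, so this is first inversion: figured 6.

6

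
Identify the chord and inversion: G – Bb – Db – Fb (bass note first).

The pitch classes G, Bb, Db, Fb arrange in thirds as G–Bb–Db–Fb: a G diminished seventh chord.
G is the root of G diminished seventh; root in the bass means root position (figured bass 7).

G diminished seventh, root position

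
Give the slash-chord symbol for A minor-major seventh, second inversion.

Second inversion of A minor-major seventh has the fifth (E) in the bass. As a slash chord: Am(maj7)/E.

Am(maj7)/E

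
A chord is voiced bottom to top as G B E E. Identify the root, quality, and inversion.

E minor, first inversion

The distinct note names are G, B, E. Stacked in thirds they read E–G–B, which is a minor triad on E.
With the third (G) in the bass, the chord is in first inversion (figured bass 6).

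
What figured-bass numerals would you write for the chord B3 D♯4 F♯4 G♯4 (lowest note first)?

The notes B, D#, F#, G# stack in thirds as G#–B–D#–F# — a G# minor seventh chord. The bass B is the third, so this is first inversion: figured 6/5.

6/5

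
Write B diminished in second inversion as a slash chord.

Second inversion of B diminished has the fifth (F) in the bass. As a slash chord: Bdim/F.

Bdim/F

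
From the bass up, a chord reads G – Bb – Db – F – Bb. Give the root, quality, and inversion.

The distinct note names are G, Bb, Db, F. Stacked in thirds they read G–Bb–Db–F, which is a half-diminished seventh chord on G.
With the root (G) in the bass, the chord is in root position (figured bass 7).

G half-diminished seventh, root position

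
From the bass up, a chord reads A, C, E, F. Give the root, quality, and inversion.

The pitch classes A, C, E, F arrange in thirds as F–A–C–E: an F major seventh chord.
The lowest note is A, the third of the chord, so this is first inversion (figured bass 6/5).

F major seventh, first inversion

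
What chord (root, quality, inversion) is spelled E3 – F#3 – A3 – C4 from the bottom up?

The pitch classes E, F#, A, C arrange in thirds as F#–A–C–E: an F# half-diminished seventh chord.
The lowest note is E, the seventh of the chord, so this is third inversion (figured bass 4/2).

F# half-diminished seventh, third inversion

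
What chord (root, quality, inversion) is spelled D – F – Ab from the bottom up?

The distinct note names are D, F, Ab. Stacked in thirds they read D–F–Ab, which is a diminished triad on D.
D is the root of D diminished; root in the bass means root position (figured bass 5/3).

D diminished, root position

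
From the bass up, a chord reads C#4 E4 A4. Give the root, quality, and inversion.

The distinct note names are C#, E, A. Stacked in thirds they read A–C#–E, which is a major triad on A.
With the third (C#) in the bass, the chord is in first inversion (figured bass 6).

A major, first inversion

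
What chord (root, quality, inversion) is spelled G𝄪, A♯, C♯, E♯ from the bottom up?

The distinct note names are G##, A#, C#, E#. Stacked in thirds they read A#–C#–E#–G##, which is a minor-major seventh chord on A#.
With the seventh (G##) in the bass, the chord is in third inversion (figured bass 4/2).

A# minor-major seventh, third inversion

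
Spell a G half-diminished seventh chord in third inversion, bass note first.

The chord tones are G–Bb–Db–F. With the seventh (F) lowest for third inversion: F, G, Bb, Db.

F, G, Bb, Db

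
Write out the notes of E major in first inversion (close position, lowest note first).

Spelling E major: E–G#–B. In first inversion the third is bass, giving G#, B, E from the bottom.

G#, B, E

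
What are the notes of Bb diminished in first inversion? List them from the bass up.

Db, Fb, Bb

The chord tones are Bb–Db–Fb. With the third (Db) lowest for first inversion: Db, Fb, Bb.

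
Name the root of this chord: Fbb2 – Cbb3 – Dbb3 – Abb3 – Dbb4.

Dbb

The distinct letter names are Fbb, Cbb, Dbb, Abb. Arranged as a stack of thirds they read Dbb–Fbb–Abb–Cbb, so Dbb is the root (a Dbb minor seventh chord).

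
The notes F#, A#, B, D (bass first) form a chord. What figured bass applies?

The notes F#, A#, B, D stack in thirds as B–D–F#–A# — a B minor-major seventh chord. The bass F# is the fifth, so this is second inversion: figured 4/3.

4/3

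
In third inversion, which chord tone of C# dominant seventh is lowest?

The seventh of C# dominant seventh (C#–E#–G#–B) is B; that is the bass in third inversion.

B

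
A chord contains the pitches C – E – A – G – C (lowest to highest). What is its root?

C, E, A, G are the tones of an A minor seventh chord (A–C–E–G), making A the root.

A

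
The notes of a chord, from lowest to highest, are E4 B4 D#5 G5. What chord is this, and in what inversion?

Reducing to letter names: E, B, D#, G. These stack in thirds as E–G–B–D# — an E minor-major seventh chord.
E is the root of E minor-major seventh; root in the bass means root position (figured bass 7).

E minor-major seventh, root position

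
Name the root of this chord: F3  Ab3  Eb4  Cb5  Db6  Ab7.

Db

Reordering F, Ab, Eb, Cb, Db into stacked thirds gives Db–F–Ab–Cb–Eb; the bottom of that stack, Db, is the root.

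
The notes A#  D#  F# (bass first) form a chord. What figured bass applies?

6/4

The notes A#, D#, F# stack in thirds as D#–F#–A# — a D# minor triad. The bass A# is the fifth, so this is second inversion: figured 6/4.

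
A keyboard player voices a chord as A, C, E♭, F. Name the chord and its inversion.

The pitch classes A, C, Eb, F arrange in thirds as F–A–C–Eb: an F dominant seventh chord.
The lowest note is A, the third of the chord, so this is first inversion (figured bass 6/5).

F dominant seventh, first inversion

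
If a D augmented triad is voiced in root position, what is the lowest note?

D augmented is D–F#–A#. Root position places the root in the bass: D.

D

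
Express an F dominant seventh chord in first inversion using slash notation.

First inversion of F dominant seventh has the third (A) in the bass. As a slash chord: F7/A.

F7/A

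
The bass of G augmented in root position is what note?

In root position the root is lowest. For G augmented (G–B–D#) that is G.

G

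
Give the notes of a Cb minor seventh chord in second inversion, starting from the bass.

Cb minor seventh is Cb–Ebb–Gb–Bbb. Second inversion puts the fifth (Gb) in the bass, with the remaining tones above: Gb, Bbb, Cb, Ebb.

Gb, Bbb, Cb, Ebb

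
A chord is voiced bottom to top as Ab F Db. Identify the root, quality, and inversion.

The distinct note names are Ab, F, Db. Stacked in thirds they read Db–F–Ab, which is a major triad on Db.
Ab is the fifth of Db major; fifth in the bass means second inversion (figured bass 6/4).

Db major, second inversion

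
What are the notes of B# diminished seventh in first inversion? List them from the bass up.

B# diminished seventh is B#–D#–F#–A. First inversion puts the third (D#) in the bass, with the remaining tones above: D#, F#, A, B#.

D#, F#, A, B#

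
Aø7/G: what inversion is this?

third inversion

Aø7/G means A half-diminished seventh with G in the bass. G is the seventh of A half-diminished seventh (A–C–Eb–G), so this is third inversion.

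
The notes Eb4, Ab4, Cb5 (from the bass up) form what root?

Reordering Eb, Ab, Cb into stacked thirds gives Ab–Cb–Eb; the bottom of that stack, Ab, is the root.

Ab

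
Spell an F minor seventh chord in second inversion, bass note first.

Spelling F minor seventh: F–Ab–C–Eb. In second inversion the fifth is bass, giving C, Eb, F, Ab from the bottom.

C, Eb, F, Ab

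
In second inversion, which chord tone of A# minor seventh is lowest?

E#

The fifth of A# minor seventh (A#–C#–E#–G#) is E#; that is the bass in second inversion.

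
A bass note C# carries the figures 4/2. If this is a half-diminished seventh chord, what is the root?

D#

The figures 4/2 mean the seventh of the chord is in the bass. If C# is the seventh of a half-diminished seventh chord, the root is D# (chord tones D#–F#–A–C#).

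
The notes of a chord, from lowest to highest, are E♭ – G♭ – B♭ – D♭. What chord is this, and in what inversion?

The pitch classes Eb, Gb, Bb, Db arrange in thirds as Eb–Gb–Bb–Db: an Eb minor seventh chord.
Eb is the root of Eb minor seventh; root in the bass means root position (figured bass 7).

Eb minor seventh, root position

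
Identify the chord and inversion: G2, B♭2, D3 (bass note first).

The distinct note names are G, Bb, D. Stacked in thirds they read G–Bb–D, which is a minor triad on G.
G is the root of G minor; root in the bass means root position (figured bass 5/3).

G minor, root position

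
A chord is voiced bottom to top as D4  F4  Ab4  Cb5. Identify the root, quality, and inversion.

D diminished seventh, root position

Reducing to letter names: D, F, Ab, Cb. These stack in thirds as D–F–Ab–Cb — a D diminished seventh chord.
The lowest note is D, the root of the chord, so this is root position (figured bass 7).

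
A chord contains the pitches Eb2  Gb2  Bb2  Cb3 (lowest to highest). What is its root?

Reordering Eb, Gb, Bb, Cb into stacked thirds gives Cb–Eb–Gb–Bb; the bottom of that stack, Cb, is the root.

Cb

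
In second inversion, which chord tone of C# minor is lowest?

In second inversion the fifth is lowest. For C# minor (C#–E–G#) that is G#.

G#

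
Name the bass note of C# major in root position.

C#

C# major is C#–E#–G#. Root position places the root in the bass: C#.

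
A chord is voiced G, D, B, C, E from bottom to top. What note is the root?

C

The distinct letter names are G, D, B, C, E. Arranged as a stack of thirds they read C–E–G–B–D, so C is the root (a C major ninth chord).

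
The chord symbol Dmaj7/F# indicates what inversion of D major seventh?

Dmaj7/F# means D major seventh with F# in the bass. F# is the third of D major seventh (D–F#–A–C#), so this is first inversion.

first inversion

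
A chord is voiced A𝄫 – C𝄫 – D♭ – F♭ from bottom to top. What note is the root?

Abb, Cbb, Db, Fb are the tones of a Db diminished seventh chord (Db–Fb–Abb–Cbb), making Db the root.

Db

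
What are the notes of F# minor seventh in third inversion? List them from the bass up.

The chord tones are F#–A–C#–E. With the seventh (E) lowest for third inversion: E, F#, A, C#.

E, F#, A, C#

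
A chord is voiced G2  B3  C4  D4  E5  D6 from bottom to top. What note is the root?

C

G, B, C, D, E are the tones of a C major ninth chord (C–E–G–B–D), making C the root.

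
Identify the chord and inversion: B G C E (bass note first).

The pitch classes B, G, C, E arrange in thirds as C–E–G–B: a C major seventh chord.
The lowest note is B, the seventh of the chord, so this is third inversion (figured bass 4/2).

C major seventh, third inversion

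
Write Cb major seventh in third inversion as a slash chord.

Third inversion of Cb major seventh has the seventh (Bb) in the bass. As a slash chord: Cbmaj7/Bb.

Cbmaj7/Bb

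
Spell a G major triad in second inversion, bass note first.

Spelling G major: G–B–D. In second inversion the fifth is bass, giving D, G, B from the bottom.

D, G, B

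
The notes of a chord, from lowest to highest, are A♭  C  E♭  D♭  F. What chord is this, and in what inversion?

Db major ninth, second inversion

Reducing to letter names: Ab, C, Eb, Db, F. These stack in thirds as Db–F–Ab–C–Eb — a Db major ninth chord.
Ab is the fifth of Db major ninth; fifth in the bass means second inversion.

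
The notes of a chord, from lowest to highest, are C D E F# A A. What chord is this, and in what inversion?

The distinct note names are C, D, E, F#, A. Stacked in thirds they read D–F#–A–C–E, which is a dominant ninth chord on D.
With the seventh (C) in the bass, the chord is in third inversion.

D dominant ninth, third inversion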